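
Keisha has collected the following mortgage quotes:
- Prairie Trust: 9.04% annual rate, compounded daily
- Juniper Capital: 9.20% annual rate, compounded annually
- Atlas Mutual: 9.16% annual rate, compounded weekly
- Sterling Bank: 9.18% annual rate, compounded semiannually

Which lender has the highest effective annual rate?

Prairie Trust: (1 + 0.0904/365)^365 − 1 = 9.460%
Juniper Capital: compounded annually, EAR = 9.200%
Atlas Mutual: (1 + 0.0916/52)^52 − 1 = 9.584%
Sterling Bank: (1 + 0.0918/2)^2 − 1 = 9.391%
The highest effective annual rate is Atlas Mutual at 9.584%.

Atlas Mutual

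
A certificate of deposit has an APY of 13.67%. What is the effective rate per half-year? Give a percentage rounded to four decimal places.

The per-half-year rate i satisfies (1 + i)^2 = 1 + 0.1367.
i = 1.1367^(1/2) − 1 = 0.0661613 = 6.6161%.

6.6161%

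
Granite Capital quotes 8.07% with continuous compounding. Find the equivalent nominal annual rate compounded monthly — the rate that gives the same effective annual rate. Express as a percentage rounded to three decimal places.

8.097%

EAR under continuous compounding: e^0.0807 − 1 = 0.084046.
Solve (1 + r/12)^12 = 1.084046: r/12 = 1.084046^(1/12) − 1 = 0.006748, so r = 0.080972 = 8.097%.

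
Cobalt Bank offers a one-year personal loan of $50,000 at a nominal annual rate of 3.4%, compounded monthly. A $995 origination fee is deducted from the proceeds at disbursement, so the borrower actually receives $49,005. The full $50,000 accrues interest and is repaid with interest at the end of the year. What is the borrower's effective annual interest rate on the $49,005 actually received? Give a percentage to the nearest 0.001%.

5.554%

Amount owed after one year: 50,000 × (1 + 0.034/12)^12 = 50,000 × 1.034535 = $51,726.74.
Effective rate on net proceeds: 51,726.74 / 49,005 − 1 = 0.055540 = 5.554%.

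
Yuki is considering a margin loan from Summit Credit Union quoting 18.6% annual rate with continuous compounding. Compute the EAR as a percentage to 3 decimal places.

20.442%

With continuous compounding, EAR = e^0.186 − 1.
e^0.186 = 1.204422, so EAR = 0.204422 = 20.442%.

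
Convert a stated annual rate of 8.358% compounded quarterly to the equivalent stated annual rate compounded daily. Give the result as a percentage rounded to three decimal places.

8.273%

EAR = (1 + 0.08358/4)^4 − 1 = 0.086236.
Solve (1 + r/365)^365 = 1.086236: r/365 = 1.086236^(1/365) − 1 = 0.000227, so r = 0.082728 = 8.273%.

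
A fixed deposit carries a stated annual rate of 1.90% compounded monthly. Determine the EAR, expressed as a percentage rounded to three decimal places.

EAR = (1 + 0.0190/12)^12 − 1.
= (1 + 0.001583)^12 − 1 = 1.019166 − 1 = 1.917%.

1.917%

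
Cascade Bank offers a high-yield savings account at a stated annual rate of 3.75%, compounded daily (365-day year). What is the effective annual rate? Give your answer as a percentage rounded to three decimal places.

EAR = (1 + 0.0375/365)^365 − 1.
= (1 + 0.000103)^365 − 1 = 1.038210 − 1 = 3.821%.

3.821%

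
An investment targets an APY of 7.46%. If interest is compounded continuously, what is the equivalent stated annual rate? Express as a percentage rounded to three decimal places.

7.195%

Continuous: nominal r satisfies e^r − 1 = 0.0746.
r = ln(1 + 0.0746) = ln(1.0746) = 0.071948 = 7.195%.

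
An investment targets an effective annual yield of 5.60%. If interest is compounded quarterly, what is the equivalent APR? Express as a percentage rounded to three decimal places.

5.486%

(1 + r/4)^4 − 1 = 0.0560, so 1 + r/4 = 1.0560^(1/4).
r/4 = 0.013715, so r = 0.054861 = 5.486%.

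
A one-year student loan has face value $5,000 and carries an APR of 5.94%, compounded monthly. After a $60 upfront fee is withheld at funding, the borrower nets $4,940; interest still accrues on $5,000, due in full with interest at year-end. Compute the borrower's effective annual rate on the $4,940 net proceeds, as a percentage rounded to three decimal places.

Amount owed after one year: 5,000 × (1 + 0.0594/12)^12 = 5,000 × 1.061044 = $5,305.22.
Effective rate on net proceeds: 5,305.22 / 4,940 − 1 = 0.073931 = 7.393%.

7.393%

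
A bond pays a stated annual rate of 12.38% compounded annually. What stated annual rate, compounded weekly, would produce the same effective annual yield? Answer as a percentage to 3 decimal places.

Compounded annually, EAR = nominal = 0.123800.
Solve (1 + r/52)^52 = 1.123800: r/52 = 1.123800^(1/52) − 1 = 0.002247, so r = 0.116847 = 11.685%.

11.685%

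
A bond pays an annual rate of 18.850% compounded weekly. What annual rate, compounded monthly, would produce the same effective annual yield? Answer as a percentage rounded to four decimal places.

18.9642%

EAR = (1 + 0.18850/52)^52 − 1 = 0.207026.
Solve (1 + r/12)^12 = 1.207026: r/12 = 1.207026^(1/12) − 1 = 0.015804, so r = 0.189642 = 18.9642%.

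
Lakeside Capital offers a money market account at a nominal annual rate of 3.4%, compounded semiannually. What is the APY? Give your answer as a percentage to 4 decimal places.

3.4289%

EAR = (1 + 0.034/2)^2 − 1.
= 1.034289 − 1 = 3.4289%.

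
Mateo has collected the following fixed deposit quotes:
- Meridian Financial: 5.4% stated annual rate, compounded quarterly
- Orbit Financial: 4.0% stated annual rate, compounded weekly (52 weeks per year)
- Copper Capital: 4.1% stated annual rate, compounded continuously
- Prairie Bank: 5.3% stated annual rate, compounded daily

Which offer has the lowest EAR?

Meridian Financial: (1 + 0.054/4)^4 − 1 = 5.510%
Orbit Financial: (1 + 0.040/52)^52 − 1 = 4.079%
Copper Capital: e^0.041 − 1 = 4.185%
Prairie Bank: (1 + 0.053/365)^365 − 1 = 5.443%
The lowest effective annual rate is Orbit Financial at 4.079%.

Orbit Financial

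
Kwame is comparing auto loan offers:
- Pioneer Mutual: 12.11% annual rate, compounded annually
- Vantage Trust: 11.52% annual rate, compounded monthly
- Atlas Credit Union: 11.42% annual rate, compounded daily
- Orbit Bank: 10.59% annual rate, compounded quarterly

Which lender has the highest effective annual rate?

Pioneer Mutual: compounded annually, EAR = 12.110%
Vantage Trust: (1 + 0.1152/12)^12 − 1 = 12.148%
Atlas Credit Union: (1 + 0.1142/365)^365 − 1 = 12.096%
Orbit Bank: (1 + 0.1059/4)^4 − 1 = 11.018%
The highest effective annual rate is Vantage Trust at 12.148%.

Vantage Trust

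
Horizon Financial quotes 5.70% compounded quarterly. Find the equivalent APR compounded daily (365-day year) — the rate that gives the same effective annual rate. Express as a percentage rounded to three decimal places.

5.660%

EAR = (1 + 0.0570/4)^4 − 1 = 0.058230.
Solve (1 + r/365)^365 = 1.058230: r/365 = 1.058230^(1/365) − 1 = 0.000155, so r = 0.056602 = 5.660%.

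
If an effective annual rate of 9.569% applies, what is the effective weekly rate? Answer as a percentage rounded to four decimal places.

0.1759%

The per-week rate i satisfies (1 + i)^52 = 1 + 0.09569.
i = 1.09569^(1/52) − 1 = 0.0017589 = 0.1759%.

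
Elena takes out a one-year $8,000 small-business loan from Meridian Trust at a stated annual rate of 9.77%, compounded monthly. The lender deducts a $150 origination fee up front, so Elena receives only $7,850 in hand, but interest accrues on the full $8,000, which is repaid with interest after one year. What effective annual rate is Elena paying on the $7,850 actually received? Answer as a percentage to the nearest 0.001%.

12.326%

Amount owed after one year: 8,000 × (1 + 0.0977/12)^12 = 8,000 × 1.102196 = $8,817.57.
Effective rate on net proceeds: 8,817.57 / 7,850 − 1 = 0.123257 = 12.326%.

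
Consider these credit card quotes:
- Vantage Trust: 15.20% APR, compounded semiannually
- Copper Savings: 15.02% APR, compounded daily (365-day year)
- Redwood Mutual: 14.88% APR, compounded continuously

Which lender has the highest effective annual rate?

Copper Savings

Vantage Trust: (1 + 0.1520/2)^2 − 1 = 15.778%
Copper Savings: (1 + 0.1502/365)^365 − 1 = 16.203%
Redwood Mutual: e^0.1488 − 1 = 16.044%
The highest effective annual rate is Copper Savings at 16.203%.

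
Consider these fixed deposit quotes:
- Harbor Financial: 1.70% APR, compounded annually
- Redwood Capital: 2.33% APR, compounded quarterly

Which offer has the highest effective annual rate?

Redwood Capital

Harbor Financial: compounded annually, EAR = 1.700%
Redwood Capital: (1 + 0.0233/4)^4 − 1 = 2.350%
The highest effective annual rate is Redwood Capital at 2.350%.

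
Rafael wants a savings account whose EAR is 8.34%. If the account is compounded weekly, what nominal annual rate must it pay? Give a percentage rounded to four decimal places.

(1 + r/52)^52 − 1 = 0.0834, so 1 + r/52 = 1.0834^(1/52).
r/52 = 0.001542, so r = 0.080166 = 8.0166%.

8.0166%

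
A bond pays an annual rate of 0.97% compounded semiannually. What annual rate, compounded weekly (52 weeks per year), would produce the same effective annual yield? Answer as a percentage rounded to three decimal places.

EAR = (1 + 0.0097/2)^2 − 1 = 0.009724.
Solve (1 + r/52)^52 = 1.009724: r/52 = 1.009724^(1/52) − 1 = 0.000186, so r = 0.009677 = 0.968%.

0.968%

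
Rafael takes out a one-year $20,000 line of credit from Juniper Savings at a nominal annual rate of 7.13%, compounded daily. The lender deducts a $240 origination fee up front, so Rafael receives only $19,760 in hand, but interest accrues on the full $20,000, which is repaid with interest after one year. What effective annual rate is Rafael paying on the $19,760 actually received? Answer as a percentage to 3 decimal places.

Amount owed after one year: 20,000 × (1 + 0.0713/365)^365 = 20,000 × 1.073896 = $21,477.92.
Effective rate on net proceeds: 21,477.92 / 19,760 − 1 = 0.086939 = 8.694%.

8.694%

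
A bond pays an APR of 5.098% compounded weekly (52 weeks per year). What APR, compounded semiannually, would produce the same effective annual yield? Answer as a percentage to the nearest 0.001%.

5.161%

EAR = (1 + 0.05098/52)^52 − 1 = 0.052276.
Solve (1 + r/2)^2 = 1.052276: r/2 = 1.052276^(1/2) − 1 = 0.025805, so r = 0.051610 = 5.161%.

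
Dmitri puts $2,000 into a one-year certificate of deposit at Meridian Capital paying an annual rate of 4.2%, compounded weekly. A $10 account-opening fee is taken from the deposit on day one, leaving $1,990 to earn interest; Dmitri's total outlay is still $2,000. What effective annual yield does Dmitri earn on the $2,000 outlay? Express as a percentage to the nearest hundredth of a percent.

Value after one year: 1,990 × (1 + 0.042/52)^52 = 1,990 × 1.042877 = $2,075.32.
Effective yield on the $2,000 outlay: 2,075.32 / 2,000 − 1 = 0.037662 = 3.77%.

3.77%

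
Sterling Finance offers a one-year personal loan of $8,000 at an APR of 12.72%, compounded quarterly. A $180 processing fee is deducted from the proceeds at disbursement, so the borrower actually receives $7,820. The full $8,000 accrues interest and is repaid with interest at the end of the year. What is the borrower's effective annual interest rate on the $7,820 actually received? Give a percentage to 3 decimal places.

Amount owed after one year: 8,000 × (1 + 0.1272/4)^4 = 8,000 × 1.133397 = $9,067.18.
Effective rate on net proceeds: 9,067.18 / 7,820 − 1 = 0.159486 = 15.949%.

15.949%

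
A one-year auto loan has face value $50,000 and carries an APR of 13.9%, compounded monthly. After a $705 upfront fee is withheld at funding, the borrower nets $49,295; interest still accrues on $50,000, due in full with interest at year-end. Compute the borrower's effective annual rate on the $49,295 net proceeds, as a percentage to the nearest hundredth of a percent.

16.46%

Amount owed after one year: 50,000 × (1 + 0.139/12)^12 = 50,000 × 1.148206 = $57,410.32.
Effective rate on net proceeds: 57,410.32 / 49,295 − 1 = 0.164628 = 16.46%.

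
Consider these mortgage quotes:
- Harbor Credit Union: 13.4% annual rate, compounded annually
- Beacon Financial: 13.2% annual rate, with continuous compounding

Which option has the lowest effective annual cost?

Harbor Credit Union: compounded annually, EAR = 13.400%
Beacon Financial: e^0.132 − 1 = 14.111%
The lowest effective annual rate is Harbor Credit Union at 13.400%.

Harbor Credit Union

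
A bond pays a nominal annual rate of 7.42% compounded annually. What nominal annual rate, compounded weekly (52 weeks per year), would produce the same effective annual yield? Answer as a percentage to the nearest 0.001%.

7.163%

Compounded annually, EAR = nominal = 0.074200.
Solve (1 + r/52)^52 = 1.074200: r/52 = 1.074200^(1/52) − 1 = 0.001377, so r = 0.071625 = 7.163%.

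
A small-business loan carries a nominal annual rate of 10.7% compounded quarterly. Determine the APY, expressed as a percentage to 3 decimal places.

EAR = (1 + 0.107/4)^4 − 1.
= (1 + 0.026750)^4 − 1 = 1.111370 − 1 = 11.137%.

11.137%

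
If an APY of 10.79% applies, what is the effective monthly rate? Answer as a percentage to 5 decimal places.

0.85754%

The per-month rate i satisfies (1 + i)^12 = 1 + 0.1079.
i = 1.1079^(1/12) − 1 = 0.0085754 = 0.85754%.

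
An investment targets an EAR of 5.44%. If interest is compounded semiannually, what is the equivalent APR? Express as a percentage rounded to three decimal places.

(1 + r/2)^2 − 1 = 0.0544, so 1 + r/2 = 1.0544^(1/2).
r/2 = 0.026840, so r = 0.053680 = 5.368%.

5.368%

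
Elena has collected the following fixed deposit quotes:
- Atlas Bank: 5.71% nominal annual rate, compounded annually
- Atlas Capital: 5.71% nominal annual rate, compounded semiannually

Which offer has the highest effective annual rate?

Atlas Capital

Atlas Bank: compounded annually, EAR = 5.710%
Atlas Capital: (1 + 0.0571/2)^2 − 1 = 5.792%
The highest effective annual rate is Atlas Capital at 5.792%.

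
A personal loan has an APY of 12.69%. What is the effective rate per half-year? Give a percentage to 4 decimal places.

6.1555%

The per-half-year rate i satisfies (1 + i)^2 = 1 + 0.1269.
i = 1.1269^(1/2) − 1 = 0.0615555 = 6.1555%.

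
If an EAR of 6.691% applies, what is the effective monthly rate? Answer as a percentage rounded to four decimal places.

The per-month rate i satisfies (1 + i)^12 = 1 + 0.06691.
i = 1.06691^(1/12) − 1 = 0.0054118 = 0.5412%.

0.5412%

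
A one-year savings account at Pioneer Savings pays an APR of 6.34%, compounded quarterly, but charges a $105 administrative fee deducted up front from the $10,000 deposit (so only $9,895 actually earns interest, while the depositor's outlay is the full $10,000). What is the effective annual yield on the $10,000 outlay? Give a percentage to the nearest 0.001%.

Value after one year: 9,895 × (1 + 0.0634/4)^4 = 9,895 × 1.064923 = $10,537.42.
Effective yield on the $10,000 outlay: 10,537.42 / 10,000 − 1 = 0.053742 = 5.374%.

5.374%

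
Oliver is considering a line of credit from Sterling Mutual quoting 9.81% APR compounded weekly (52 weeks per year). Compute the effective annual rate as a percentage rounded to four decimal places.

10.2971%

EAR = (1 + 0.0981/52)^52 − 1.
= (1 + 0.001887)^52 − 1 = 1.102971 − 1 = 10.2971%.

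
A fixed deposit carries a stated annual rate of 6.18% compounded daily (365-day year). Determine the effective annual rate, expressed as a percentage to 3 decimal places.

EAR = (1 + 0.0618/365)^365 − 1.
= (1 + 0.000169)^365 − 1 = 1.063744 − 1 = 6.374%.

6.374%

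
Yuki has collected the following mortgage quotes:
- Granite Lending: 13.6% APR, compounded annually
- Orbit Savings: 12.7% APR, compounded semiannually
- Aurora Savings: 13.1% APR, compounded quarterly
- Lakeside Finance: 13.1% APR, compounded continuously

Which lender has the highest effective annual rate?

Granite Lending: compounded annually, EAR = 13.600%
Orbit Savings: (1 + 0.127/2)^2 − 1 = 13.103%
Aurora Savings: (1 + 0.131/4)^4 − 1 = 13.758%
Lakeside Finance: e^0.131 − 1 = 13.997%
The highest effective annual rate is Lakeside Finance at 13.997%.

Lakeside Finance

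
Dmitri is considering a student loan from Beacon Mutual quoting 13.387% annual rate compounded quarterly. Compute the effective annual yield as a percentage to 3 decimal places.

14.074%

EAR = (1 + 0.13387/4)^4 − 1.
= (1 + 0.033468)^4 − 1 = 1.140742 − 1 = 14.074%.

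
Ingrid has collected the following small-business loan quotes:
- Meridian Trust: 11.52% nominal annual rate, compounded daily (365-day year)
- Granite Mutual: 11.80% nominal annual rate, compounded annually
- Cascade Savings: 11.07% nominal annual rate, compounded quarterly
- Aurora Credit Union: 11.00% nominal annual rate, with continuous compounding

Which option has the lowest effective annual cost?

Meridian Trust: (1 + 0.1152/365)^365 − 1 = 12.208%
Granite Mutual: compounded annually, EAR = 11.800%
Cascade Savings: (1 + 0.1107/4)^4 − 1 = 11.538%
Aurora Credit Union: e^0.1100 − 1 = 11.628%
The lowest effective annual rate is Cascade Savings at 11.538%.

Cascade Savings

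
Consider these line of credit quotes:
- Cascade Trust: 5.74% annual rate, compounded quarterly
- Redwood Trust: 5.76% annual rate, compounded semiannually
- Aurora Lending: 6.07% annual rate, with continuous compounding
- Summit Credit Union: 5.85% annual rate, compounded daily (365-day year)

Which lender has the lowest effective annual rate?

Redwood Trust

Cascade Trust: (1 + 0.0574/4)^4 − 1 = 5.865%
Redwood Trust: (1 + 0.0576/2)^2 − 1 = 5.843%
Aurora Lending: e^0.0607 − 1 = 6.258%
Summit Credit Union: (1 + 0.0585/365)^365 − 1 = 6.024%
The lowest effective annual rate is Redwood Trust at 5.843%.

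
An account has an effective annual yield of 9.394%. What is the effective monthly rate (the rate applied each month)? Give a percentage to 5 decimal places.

0.75102%

The per-month rate i satisfies (1 + i)^12 = 1 + 0.09394.
i = 1.09394^(1/12) − 1 = 0.0075102 = 0.75102%.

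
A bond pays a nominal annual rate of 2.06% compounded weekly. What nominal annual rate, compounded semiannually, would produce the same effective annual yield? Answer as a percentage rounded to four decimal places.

EAR = (1 + 0.0206/52)^52 − 1 = 0.020809.
Solve (1 + r/2)^2 = 1.020809: r/2 = 1.020809^(1/2) − 1 = 0.010351, so r = 0.020702 = 2.0702%.

2.0702%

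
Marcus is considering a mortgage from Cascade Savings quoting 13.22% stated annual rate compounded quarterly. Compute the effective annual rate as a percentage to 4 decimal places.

13.8899%

EAR = (1 + 0.1322/4)^4 − 1.
= 1.138899 − 1 = 13.8899%.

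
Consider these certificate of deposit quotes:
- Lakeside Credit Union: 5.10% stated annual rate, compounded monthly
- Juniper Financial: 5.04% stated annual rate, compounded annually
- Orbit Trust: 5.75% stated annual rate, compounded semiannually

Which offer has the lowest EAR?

Juniper Financial

Lakeside Credit Union: (1 + 0.0510/12)^12 − 1 = 5.221%
Juniper Financial: compounded annually, EAR = 5.040%
Orbit Trust: (1 + 0.0575/2)^2 − 1 = 5.833%
The lowest effective annual rate is Juniper Financial at 5.040%.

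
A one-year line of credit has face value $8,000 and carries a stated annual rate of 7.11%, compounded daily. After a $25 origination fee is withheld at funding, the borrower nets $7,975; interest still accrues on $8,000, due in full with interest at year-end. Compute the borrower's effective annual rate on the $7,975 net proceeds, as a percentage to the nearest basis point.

7.70%

Amount owed after one year: 8,000 × (1 + 0.0711/365)^365 = 8,000 × 1.073681 = $8,589.45.
Effective rate on net proceeds: 8,589.45 / 7,975 − 1 = 0.077047 = 7.70%.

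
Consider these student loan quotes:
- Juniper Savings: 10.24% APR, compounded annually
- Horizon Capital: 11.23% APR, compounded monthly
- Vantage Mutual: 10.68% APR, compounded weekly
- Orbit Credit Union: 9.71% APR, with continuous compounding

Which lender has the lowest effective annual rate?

Orbit Credit Union

Juniper Savings: compounded annually, EAR = 10.240%
Horizon Capital: (1 + 0.1123/12)^12 − 1 = 11.826%
Vantage Mutual: (1 + 0.1068/52)^52 − 1 = 11.259%
Orbit Credit Union: e^0.0971 − 1 = 10.197%
The lowest effective annual rate is Orbit Credit Union at 10.197%.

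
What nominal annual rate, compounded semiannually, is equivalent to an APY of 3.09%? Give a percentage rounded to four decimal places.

3.0665%

(1 + r/2)^2 − 1 = 0.0309, so 1 + r/2 = 1.0309^(1/2).
r/2 = 0.015332, so r = 0.030665 = 3.0665%.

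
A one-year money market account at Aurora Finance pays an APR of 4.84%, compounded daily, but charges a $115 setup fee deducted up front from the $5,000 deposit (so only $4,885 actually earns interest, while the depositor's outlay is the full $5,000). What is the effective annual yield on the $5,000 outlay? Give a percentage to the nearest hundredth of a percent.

Value after one year: 4,885 × (1 + 0.0484/365)^365 = 4,885 × 1.049587 = $5,127.23.
Effective yield on the $5,000 outlay: 5,127.23 / 5,000 − 1 = 0.025447 = 2.54%.

2.54%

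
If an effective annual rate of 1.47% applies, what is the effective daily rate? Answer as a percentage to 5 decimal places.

0.00400%

The per-day rate i satisfies (1 + i)^365 = 1 + 0.0147.
i = 1.0147^(1/365) − 1 = 0.0000400 = 0.00400%.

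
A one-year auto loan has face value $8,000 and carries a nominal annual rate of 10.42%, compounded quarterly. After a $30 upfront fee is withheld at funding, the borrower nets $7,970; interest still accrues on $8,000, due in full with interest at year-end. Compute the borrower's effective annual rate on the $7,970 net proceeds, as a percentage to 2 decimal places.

Amount owed after one year: 8,000 × (1 + 0.1042/4)^4 = 8,000 × 1.108343 = $8,866.74.
Effective rate on net proceeds: 8,866.74 / 7,970 − 1 = 0.112515 = 11.25%.

11.25%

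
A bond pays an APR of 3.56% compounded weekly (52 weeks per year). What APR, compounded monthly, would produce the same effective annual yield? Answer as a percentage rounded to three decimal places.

3.564%

EAR = (1 + 0.0356/52)^52 − 1 = 0.036229.
Solve (1 + r/12)^12 = 1.036229: r/12 = 1.036229^(1/12) − 1 = 0.002970, so r = 0.035641 = 3.564%.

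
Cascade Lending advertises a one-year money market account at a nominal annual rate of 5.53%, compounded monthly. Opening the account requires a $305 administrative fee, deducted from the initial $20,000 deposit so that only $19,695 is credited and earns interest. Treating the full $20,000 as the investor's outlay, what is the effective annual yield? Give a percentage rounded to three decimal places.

4.061%

Value after one year: 19,695 × (1 + 0.0553/12)^12 = 19,695 × 1.056723 = $20,812.17.
Effective yield on the $20,000 outlay: 20,812.17 / 20,000 − 1 = 0.040608 = 4.061%.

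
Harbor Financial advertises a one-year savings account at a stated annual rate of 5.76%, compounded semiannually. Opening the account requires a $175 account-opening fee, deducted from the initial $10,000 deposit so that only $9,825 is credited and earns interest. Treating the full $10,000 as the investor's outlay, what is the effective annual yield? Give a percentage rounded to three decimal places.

3.991%

Value after one year: 9,825 × (1 + 0.0576/2)^2 = 9,825 × 1.058429 = $10,399.07.
Effective yield on the $10,000 outlay: 10,399.07 / 10,000 − 1 = 0.039907 = 3.991%.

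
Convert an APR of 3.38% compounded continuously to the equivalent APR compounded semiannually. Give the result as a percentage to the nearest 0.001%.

EAR under continuous compounding: e^0.0338 − 1 = 0.034378.
Solve (1 + r/2)^2 = 1.034378: r/2 = 1.034378^(1/2) − 1 = 0.017044, so r = 0.034087 = 3.409%.

3.409%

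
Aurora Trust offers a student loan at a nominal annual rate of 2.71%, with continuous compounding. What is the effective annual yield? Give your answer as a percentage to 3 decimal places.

2.747%

With continuous compounding, EAR = e^0.0271 − 1.
e^0.0271 = 1.027471, so EAR = 0.027471 = 2.747%.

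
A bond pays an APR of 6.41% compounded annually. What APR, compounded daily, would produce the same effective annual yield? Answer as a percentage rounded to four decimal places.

Compounded annually, EAR = nominal = 0.064100.
Solve (1 + r/365)^365 = 1.064100: r/365 = 1.064100^(1/365) − 1 = 0.000170, so r = 0.062135 = 6.2135%.

6.2135%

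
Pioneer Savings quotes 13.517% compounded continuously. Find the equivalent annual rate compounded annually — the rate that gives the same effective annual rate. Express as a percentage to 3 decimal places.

EAR under continuous compounding: e^0.13517 − 1 = 0.144731.
Compounded annually, the equivalent nominal rate is the EAR itself: 14.473%.

14.473%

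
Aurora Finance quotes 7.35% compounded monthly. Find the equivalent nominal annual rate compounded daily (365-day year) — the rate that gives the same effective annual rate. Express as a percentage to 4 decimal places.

7.3283%

EAR = (1 + 0.0735/12)^12 − 1 = 0.076027.
Solve (1 + r/365)^365 = 1.076027: r/365 = 1.076027^(1/365) − 1 = 0.000201, so r = 0.073283 = 7.3283%.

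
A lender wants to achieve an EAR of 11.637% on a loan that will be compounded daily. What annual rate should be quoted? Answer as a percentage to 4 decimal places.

11.0099%

(1 + r/365)^365 − 1 = 0.11637, so 1 + r/365 = 1.11637^(1/365).
r/365 = 0.000302, so r = 0.110099 = 11.0099%.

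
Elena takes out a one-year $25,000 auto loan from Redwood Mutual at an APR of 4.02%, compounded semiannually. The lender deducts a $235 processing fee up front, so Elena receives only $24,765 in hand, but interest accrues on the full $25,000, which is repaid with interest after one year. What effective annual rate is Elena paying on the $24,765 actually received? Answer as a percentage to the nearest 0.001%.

5.048%

Amount owed after one year: 25,000 × (1 + 0.0402/2)^2 = 25,000 × 1.040604 = $26,015.10.
Effective rate on net proceeds: 26,015.10 / 24,765 − 1 = 0.050479 = 5.048%.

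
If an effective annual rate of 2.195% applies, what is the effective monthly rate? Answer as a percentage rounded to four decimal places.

0.1811%

The per-month rate i satisfies (1 + i)^12 = 1 + 0.02195.
i = 1.02195^(1/12) − 1 = 0.0018110 = 0.1811%.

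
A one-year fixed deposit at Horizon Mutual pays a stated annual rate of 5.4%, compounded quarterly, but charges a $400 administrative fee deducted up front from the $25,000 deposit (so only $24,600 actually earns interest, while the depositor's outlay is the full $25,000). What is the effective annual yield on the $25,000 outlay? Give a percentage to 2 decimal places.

Value after one year: 24,600 × (1 + 0.054/4)^4 = 24,600 × 1.055103 = $25,955.54.
Effective yield on the $25,000 outlay: 25,955.54 / 25,000 − 1 = 0.038222 = 3.82%.

3.82%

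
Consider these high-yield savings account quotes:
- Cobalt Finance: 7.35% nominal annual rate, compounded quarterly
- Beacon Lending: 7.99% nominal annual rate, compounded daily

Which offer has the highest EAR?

Beacon Lending

Cobalt Finance: (1 + 0.0735/4)^4 − 1 = 7.555%
Beacon Lending: (1 + 0.0799/365)^365 − 1 = 8.317%
The highest effective annual rate is Beacon Lending at 8.317%.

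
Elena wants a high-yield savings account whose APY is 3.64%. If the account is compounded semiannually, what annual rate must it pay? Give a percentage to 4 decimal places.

3.6075%

(1 + r/2)^2 − 1 = 0.0364, so 1 + r/2 = 1.0364^(1/2).
r/2 = 0.018037, so r = 0.036075 = 3.6075%.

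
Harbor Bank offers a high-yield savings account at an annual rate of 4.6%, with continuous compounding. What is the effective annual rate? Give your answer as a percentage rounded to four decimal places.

With continuous compounding, EAR = e^0.046 − 1.
e^0.046 = 1.047074, so EAR = 0.047074 = 4.7074%.

4.7074%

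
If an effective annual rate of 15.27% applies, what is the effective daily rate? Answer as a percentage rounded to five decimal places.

The per-day rate i satisfies (1 + i)^365 = 1 + 0.1527.
i = 1.1527^(1/365) − 1 = 0.0003894 = 0.03894%.

0.03894%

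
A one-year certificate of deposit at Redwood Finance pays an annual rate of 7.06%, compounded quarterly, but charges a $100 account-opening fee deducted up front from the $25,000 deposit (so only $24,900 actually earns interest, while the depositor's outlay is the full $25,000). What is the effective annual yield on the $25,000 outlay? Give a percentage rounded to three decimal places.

6.820%

Value after one year: 24,900 × (1 + 0.0706/4)^4 = 24,900 × 1.072491 = $26,705.03.
Effective yield on the $25,000 outlay: 26,705.03 / 25,000 − 1 = 0.068201 = 6.820%.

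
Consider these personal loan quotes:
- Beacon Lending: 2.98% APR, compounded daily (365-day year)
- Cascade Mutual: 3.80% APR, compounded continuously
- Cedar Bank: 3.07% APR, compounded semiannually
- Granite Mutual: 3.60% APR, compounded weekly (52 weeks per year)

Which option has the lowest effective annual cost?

Beacon Lending

Beacon Lending: (1 + 0.0298/365)^365 − 1 = 3.025%
Cascade Mutual: e^0.0380 − 1 = 3.873%
Cedar Bank: (1 + 0.0307/2)^2 − 1 = 3.094%
Granite Mutual: (1 + 0.0360/52)^52 − 1 = 3.664%
The lowest effective annual rate is Beacon Lending at 3.025%.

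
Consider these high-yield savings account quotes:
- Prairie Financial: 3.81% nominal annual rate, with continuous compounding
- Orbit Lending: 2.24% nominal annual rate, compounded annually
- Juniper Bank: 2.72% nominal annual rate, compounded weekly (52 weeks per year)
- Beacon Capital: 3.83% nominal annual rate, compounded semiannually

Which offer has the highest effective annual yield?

Prairie Financial: e^0.0381 − 1 = 3.884%
Orbit Lending: compounded annually, EAR = 2.240%
Juniper Bank: (1 + 0.0272/52)^52 − 1 = 2.757%
Beacon Capital: (1 + 0.0383/2)^2 − 1 = 3.867%
The highest effective annual rate is Prairie Financial at 3.884%.

Prairie Financial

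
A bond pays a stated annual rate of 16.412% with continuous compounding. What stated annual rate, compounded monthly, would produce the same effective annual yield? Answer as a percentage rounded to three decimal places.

16.525%

EAR under continuous compounding: e^0.16412 − 1 = 0.178356.
Solve (1 + r/12)^12 = 1.178356: r/12 = 1.178356^(1/12) − 1 = 0.013771, so r = 0.165247 = 16.525%.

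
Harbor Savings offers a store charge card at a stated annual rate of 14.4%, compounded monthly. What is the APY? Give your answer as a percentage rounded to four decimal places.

15.3895%

EAR = (1 + 0.144/12)^12 − 1.
= (1 + 0.012000)^12 − 1 = 1.153895 − 1 = 15.3895%.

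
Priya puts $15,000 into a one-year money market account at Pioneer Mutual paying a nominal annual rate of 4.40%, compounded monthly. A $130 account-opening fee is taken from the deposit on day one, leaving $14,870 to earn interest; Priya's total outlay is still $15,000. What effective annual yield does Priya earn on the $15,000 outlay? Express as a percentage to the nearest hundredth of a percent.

3.58%

Value after one year: 14,870 × (1 + 0.0440/12)^12 = 14,870 × 1.044898 = $15,537.64.
Effective yield on the $15,000 outlay: 15,537.64 / 15,000 − 1 = 0.035842 = 3.58%.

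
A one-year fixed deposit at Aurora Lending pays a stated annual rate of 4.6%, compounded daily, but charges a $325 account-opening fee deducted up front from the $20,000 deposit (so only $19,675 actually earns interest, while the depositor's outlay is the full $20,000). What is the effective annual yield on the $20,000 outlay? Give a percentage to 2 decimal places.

3.01%

Value after one year: 19,675 × (1 + 0.046/365)^365 = 19,675 × 1.047071 = $20,601.13.
Effective yield on the $20,000 outlay: 20,601.13 / 20,000 − 1 = 0.030056 = 3.01%.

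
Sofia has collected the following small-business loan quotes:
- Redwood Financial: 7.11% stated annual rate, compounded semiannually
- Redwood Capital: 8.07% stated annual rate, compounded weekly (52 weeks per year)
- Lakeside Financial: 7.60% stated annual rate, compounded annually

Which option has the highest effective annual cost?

Redwood Financial: (1 + 0.0711/2)^2 − 1 = 7.236%
Redwood Capital: (1 + 0.0807/52)^52 − 1 = 8.398%
Lakeside Financial: compounded annually, EAR = 7.600%
The highest effective annual rate is Redwood Capital at 8.398%.

Redwood Capital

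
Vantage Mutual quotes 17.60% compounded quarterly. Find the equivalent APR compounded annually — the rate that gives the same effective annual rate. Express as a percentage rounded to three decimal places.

EAR = (1 + 0.1760/4)^4 − 1 = 0.187960.
Compounded annually, the equivalent nominal rate is the EAR itself: 18.796%.

18.796%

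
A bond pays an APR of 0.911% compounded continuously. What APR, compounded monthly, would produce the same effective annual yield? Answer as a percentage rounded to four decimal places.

EAR under continuous compounding: e^0.00911 − 1 = 0.009152.
Solve (1 + r/12)^12 = 1.009152: r/12 = 1.009152^(1/12) − 1 = 0.000759, so r = 0.009113 = 0.9113%.

0.9113%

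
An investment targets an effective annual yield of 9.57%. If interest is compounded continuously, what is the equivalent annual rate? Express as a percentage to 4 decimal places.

Continuous: nominal r satisfies e^r − 1 = 0.0957.
r = ln(1 + 0.0957) = ln(1.0957) = 0.091393 = 9.1393%.

9.1393%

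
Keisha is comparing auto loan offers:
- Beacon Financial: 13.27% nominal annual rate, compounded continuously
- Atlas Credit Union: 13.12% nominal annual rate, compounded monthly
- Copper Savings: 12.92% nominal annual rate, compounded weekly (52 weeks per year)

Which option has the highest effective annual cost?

Beacon Financial: e^0.1327 − 1 = 14.191%
Atlas Credit Union: (1 + 0.1312/12)^12 − 1 = 13.938%
Copper Savings: (1 + 0.1292/52)^52 − 1 = 13.774%
The highest effective annual rate is Beacon Financial at 14.191%.

Beacon Financial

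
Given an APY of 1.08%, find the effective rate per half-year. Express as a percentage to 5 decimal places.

The per-half-year rate i satisfies (1 + i)^2 = 1 + 0.0108.
i = 1.0108^(1/2) − 1 = 0.0053855 = 0.53855%.

0.53855%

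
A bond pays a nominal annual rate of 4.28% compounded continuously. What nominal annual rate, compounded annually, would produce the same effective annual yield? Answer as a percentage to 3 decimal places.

4.373%

EAR under continuous compounding: e^0.0428 − 1 = 0.043729.
Compounded annually, the equivalent nominal rate is the EAR itself: 4.373%.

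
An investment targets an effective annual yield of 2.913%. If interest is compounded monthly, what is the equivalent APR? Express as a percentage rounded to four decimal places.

2.8748%

(1 + r/12)^12 − 1 = 0.02913, so 1 + r/12 = 1.02913^(1/12).
r/12 = 0.002396, so r = 0.028748 = 2.8748%.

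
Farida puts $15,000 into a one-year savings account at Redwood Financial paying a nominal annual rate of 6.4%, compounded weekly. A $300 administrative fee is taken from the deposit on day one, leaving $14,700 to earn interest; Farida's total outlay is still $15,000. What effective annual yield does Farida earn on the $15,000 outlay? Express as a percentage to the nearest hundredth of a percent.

4.47%

Value after one year: 14,700 × (1 + 0.064/52)^52 = 14,700 × 1.066050 = $15,670.94.
Effective yield on the $15,000 outlay: 15,670.94 / 15,000 − 1 = 0.044729 = 4.47%.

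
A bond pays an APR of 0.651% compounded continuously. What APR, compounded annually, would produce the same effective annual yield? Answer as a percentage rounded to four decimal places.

EAR under continuous compounding: e^0.00651 − 1 = 0.006531.
Compounded annually, the equivalent nominal rate is the EAR itself: 0.6531%.

0.6531%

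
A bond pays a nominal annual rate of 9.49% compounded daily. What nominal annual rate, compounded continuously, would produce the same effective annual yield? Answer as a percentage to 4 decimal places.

EAR = (1 + 0.0949/365)^365 − 1 = 0.099535.
Equivalent continuous rate: r = ln(1 + 0.099535) = 0.094888 = 9.4888%.

9.4888%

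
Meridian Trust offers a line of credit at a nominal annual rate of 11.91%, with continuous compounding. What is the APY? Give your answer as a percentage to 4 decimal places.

12.6483%

With continuous compounding, EAR = e^0.1191 − 1.
e^0.1191 = 1.126483, so EAR = 0.126483 = 12.6483%.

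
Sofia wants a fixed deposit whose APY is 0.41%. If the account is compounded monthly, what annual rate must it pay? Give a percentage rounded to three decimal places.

0.409%

(1 + r/12)^12 − 1 = 0.0041, so 1 + r/12 = 1.0041^(1/12).
r/12 = 0.000341, so r = 0.004092 = 0.409%.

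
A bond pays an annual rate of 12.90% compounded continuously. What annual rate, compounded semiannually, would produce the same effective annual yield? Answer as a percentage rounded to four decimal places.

13.3251%

EAR under continuous compounding: e^0.1290 − 1 = 0.137690.
Solve (1 + r/2)^2 = 1.137690: r/2 = 1.137690^(1/2) − 1 = 0.066626, so r = 0.133251 = 13.3251%.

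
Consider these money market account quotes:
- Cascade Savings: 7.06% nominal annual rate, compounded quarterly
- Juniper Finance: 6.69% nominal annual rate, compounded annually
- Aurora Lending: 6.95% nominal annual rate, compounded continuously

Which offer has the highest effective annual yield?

Cascade Savings: (1 + 0.0706/4)^4 − 1 = 7.249%
Juniper Finance: compounded annually, EAR = 6.690%
Aurora Lending: e^0.0695 − 1 = 7.197%
The highest effective annual rate is Cascade Savings at 7.249%.

Cascade Savings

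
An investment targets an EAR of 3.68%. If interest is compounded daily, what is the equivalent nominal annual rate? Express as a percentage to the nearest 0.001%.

3.614%

(1 + r/365)^365 − 1 = 0.0368, so 1 + r/365 = 1.0368^(1/365).
r/365 = 0.000099, so r = 0.036141 = 3.614%.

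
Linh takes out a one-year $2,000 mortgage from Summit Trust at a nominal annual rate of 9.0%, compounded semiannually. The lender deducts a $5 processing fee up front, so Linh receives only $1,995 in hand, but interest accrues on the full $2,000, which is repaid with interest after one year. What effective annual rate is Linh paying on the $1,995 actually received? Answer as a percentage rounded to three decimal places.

Amount owed after one year: 2,000 × (1 + 0.090/2)^2 = 2,000 × 1.092025 = $2,184.05.
Effective rate on net proceeds: 2,184.05 / 1,995 − 1 = 0.094762 = 9.476%.

9.476%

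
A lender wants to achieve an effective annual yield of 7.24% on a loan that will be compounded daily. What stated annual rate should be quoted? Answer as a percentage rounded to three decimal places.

(1 + r/365)^365 − 1 = 0.0724, so 1 + r/365 = 1.0724^(1/365).
r/365 = 0.000192, so r = 0.069906 = 6.991%.

6.991%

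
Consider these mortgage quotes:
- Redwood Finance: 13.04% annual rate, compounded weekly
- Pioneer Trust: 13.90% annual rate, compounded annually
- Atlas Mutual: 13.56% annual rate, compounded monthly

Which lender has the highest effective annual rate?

Atlas Mutual

Redwood Finance: (1 + 0.1304/52)^52 − 1 = 13.910%
Pioneer Trust: compounded annually, EAR = 13.900%
Atlas Mutual: (1 + 0.1356/12)^12 − 1 = 14.435%
The highest effective annual rate is Atlas Mutual at 14.435%.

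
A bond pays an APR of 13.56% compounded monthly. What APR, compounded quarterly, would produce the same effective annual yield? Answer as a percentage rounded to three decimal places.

EAR = (1 + 0.1356/12)^12 − 1 = 0.144353.
Solve (1 + r/4)^4 = 1.144353: r/4 = 1.144353^(1/4) − 1 = 0.034285, so r = 0.137138 = 13.714%.

13.714%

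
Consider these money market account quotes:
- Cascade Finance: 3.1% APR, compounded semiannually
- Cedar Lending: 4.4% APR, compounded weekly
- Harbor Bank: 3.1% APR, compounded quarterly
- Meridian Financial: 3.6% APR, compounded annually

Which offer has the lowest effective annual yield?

Cascade Finance: (1 + 0.031/2)^2 − 1 = 3.124%
Cedar Lending: (1 + 0.044/52)^52 − 1 = 4.496%
Harbor Bank: (1 + 0.031/4)^4 − 1 = 3.136%
Meridian Financial: compounded annually, EAR = 3.600%
The lowest effective annual rate is Cascade Finance at 3.124%.

Cascade Finance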